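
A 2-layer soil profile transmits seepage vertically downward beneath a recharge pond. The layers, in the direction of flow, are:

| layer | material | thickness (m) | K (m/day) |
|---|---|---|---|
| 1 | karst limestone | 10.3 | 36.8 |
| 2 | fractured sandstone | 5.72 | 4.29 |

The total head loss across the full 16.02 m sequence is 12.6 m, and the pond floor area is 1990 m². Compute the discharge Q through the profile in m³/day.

15500

Flow is perpendicular to layering, so the layers act in series and the equivalent K is the thickness-weighted harmonic mean.
Total thickness L = 10.3 + 5.72 = 16.02 m.
Σ(b_i/K_i) = 10.3/36.8 + 5.72/4.29 = 1.613 d.
K_eq = L / Σ(b_i/K_i) = 16.02 / 1.613 = 9.930 m/day.
Q = K_eq · A · (Δh/L) = 9.930 × 1990 × (12.6/16.02) = 15543 m³/day.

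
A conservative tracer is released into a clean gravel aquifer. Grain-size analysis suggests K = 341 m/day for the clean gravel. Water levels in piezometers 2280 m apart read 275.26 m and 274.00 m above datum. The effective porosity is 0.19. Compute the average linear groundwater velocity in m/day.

0.992

Hydraulic gradient i = (275.26 − 274.00) / 2280 = 1.26 / 2280 = 0.0005526.
Darcy flux q = K · i = 341.0 × 0.0005526 = 0.1884 m/day.
Seepage velocity v = q / n_e = 0.1884 / 0.19 = 0.9918 m/day.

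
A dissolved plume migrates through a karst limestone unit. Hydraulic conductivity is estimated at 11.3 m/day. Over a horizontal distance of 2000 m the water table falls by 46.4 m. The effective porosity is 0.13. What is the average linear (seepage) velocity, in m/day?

Hydraulic gradient i = Δh / L = 46.4 / 2000 = 0.02320.
Darcy flux q = K · i = 11.30 × 0.02320 = 0.2622 m/day.
Seepage velocity v = q / n_e = 0.2622 / 0.13 = 2.017 m/day.

2.02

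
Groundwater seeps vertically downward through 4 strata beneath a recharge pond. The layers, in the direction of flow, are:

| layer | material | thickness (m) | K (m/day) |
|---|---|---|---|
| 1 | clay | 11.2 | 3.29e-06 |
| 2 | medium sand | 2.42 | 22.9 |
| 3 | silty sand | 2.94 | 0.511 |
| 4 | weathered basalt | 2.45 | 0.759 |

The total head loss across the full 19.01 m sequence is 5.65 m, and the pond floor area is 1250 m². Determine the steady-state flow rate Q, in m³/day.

0.00207

Flow is perpendicular to layering, so the layers act in series and the equivalent K is the thickness-weighted harmonic mean.
Total thickness L = 11.2 + 2.42 + 2.94 + 2.45 = 19.01 m.
Σ(b_i/K_i) = 11.2/3.29e-06 + 2.42/22.9 + 2.94/0.511 + 2.45/0.759 = 3.404e+06 d.
K_eq = L / Σ(b_i/K_i) = 19.01 / 3.404e+06 = 5.584e-06 m/day.
Q = K_eq · A · (Δh/L) = 5.584e-06 × 1250 × (5.65/19.01) = 0.002075 m³/day.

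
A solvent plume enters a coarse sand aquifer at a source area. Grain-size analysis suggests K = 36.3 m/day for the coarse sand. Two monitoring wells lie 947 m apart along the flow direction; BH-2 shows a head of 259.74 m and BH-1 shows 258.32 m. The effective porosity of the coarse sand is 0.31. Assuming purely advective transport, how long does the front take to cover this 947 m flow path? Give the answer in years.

14.8

Hydraulic gradient i = (259.74 − 258.32) / 947 = 1.42 / 947 = 0.001499.
Darcy flux q = K · i = 36.30 × 0.001499 = 0.05443 m/day.
Seepage velocity v = q / n_e = 0.05443 / 0.31 = 0.1756 m/day.
Travel time t = L / v = 947 / 0.1756 = 5393 days = 14.77 years.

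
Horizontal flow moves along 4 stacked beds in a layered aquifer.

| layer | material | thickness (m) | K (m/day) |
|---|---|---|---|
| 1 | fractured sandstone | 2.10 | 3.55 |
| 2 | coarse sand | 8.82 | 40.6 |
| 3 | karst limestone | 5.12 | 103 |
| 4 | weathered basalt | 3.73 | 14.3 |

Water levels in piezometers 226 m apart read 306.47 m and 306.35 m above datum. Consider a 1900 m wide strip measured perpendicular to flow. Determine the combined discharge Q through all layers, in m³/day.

Flow is parallel to layering, so each bed carries its own Darcy discharge and the transmissivities add.
Σ(K_i·b_i) = 3.55×2.10 + 40.6×8.82 + 103×5.12 + 14.3×3.73 = 946.2 m²/day.
Hydraulic gradient i = (306.47 − 306.35) / 226 = 0.12 / 226 = 0.0005310.
Q = Σ(K_i·b_i) · W · i = 946.2 × 1900 × 0.0005310 = 954.6 m³/day.

955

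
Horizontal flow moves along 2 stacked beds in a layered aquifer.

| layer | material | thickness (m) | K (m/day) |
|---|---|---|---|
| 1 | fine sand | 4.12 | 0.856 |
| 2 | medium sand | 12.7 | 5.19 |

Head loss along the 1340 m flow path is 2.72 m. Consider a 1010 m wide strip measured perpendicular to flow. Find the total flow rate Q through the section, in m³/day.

142

Flow is parallel to layering, so each bed carries its own Darcy discharge and the transmissivities add.
Σ(K_i·b_i) = 0.856×4.12 + 5.19×12.7 = 69.44 m²/day.
Hydraulic gradient i = Δh / L = 2.72 / 1340 = 0.002030.
Q = Σ(K_i·b_i) · W · i = 69.44 × 1010 × 0.002030 = 142.4 m³/day.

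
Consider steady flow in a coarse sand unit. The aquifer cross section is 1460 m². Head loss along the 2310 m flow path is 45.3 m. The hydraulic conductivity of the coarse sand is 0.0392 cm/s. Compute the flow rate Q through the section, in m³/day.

Convert K: 0.0392 cm/s × 864 = 33.87 m/day.
Hydraulic gradient i = Δh / L = 45.3 / 2310 = 0.01961.
Darcy's law: Q = K · A · i = 33.87 × 1460 × 0.01961 = 969.7 m³/day.

970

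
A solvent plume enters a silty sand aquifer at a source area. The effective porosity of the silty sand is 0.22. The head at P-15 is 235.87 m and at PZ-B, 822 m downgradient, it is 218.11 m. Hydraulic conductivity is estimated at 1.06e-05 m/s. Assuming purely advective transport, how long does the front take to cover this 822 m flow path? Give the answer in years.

Convert K: 1.06e-05 m/s × 86400 = 0.9158 m/day.
Hydraulic gradient i = (235.87 − 218.11) / 822 = 17.76 / 822 = 0.02161.
Darcy flux q = K · i = 0.9158 × 0.02161 = 0.01979 m/day.
Seepage velocity v = q / n_e = 0.01979 / 0.22 = 0.08994 m/day.
Travel time t = L / v = 822 / 0.08994 = 9139 days = 25.02 years.

25.0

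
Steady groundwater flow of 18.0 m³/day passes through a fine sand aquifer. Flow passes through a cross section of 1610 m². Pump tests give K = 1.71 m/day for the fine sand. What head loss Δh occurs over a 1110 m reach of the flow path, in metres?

From Q = K·A·i, i = Q / (K·A) = 18.0 / (1.710 × 1610) = 0.006538.
Head loss Δh = i · L = 0.006538 × 1110 = 7.257 m.

7.26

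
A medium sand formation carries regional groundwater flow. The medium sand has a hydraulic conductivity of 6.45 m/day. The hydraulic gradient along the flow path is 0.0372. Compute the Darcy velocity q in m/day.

0.240

Hydraulic gradient i = 0.0372.
Specific discharge q = K · i = 6.450 × 0.03720 = 0.2399 m/day.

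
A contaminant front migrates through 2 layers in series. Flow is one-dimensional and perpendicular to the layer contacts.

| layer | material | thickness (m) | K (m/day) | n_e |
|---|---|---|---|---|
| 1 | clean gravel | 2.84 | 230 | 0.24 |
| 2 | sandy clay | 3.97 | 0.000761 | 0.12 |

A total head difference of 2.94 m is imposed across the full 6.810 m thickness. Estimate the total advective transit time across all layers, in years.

With flow normal to the layers, continuity requires the same specific discharge q through every layer.
Σ(b_i/K_i) = 2.84/230 + 3.97/0.000761 = 5217 d.
q = Δh / Σ(b_i/K_i) = 2.94 / 5217 = 0.0005636 m/day.
In each layer the seepage velocity is v_i = q/n_i, so the layer transit time is t_i = b_i·n_i / q:
  layer 1 (clean gravel): t_1 = 2.84 × 0.24 / 0.0005636 = 1209 d
  layer 2 (sandy clay): t_2 = 3.97 × 0.12 / 0.0005636 = 845.3 d
Total t = Σ t_i = 2055 days = 5.626 years.

5.63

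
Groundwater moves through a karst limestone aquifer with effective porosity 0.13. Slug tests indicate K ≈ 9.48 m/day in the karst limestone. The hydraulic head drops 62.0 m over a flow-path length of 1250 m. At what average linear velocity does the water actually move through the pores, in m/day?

3.62

Hydraulic gradient i = Δh / L = 62.0 / 1250 = 0.04960.
Darcy flux q = K · i = 9.480 × 0.04960 = 0.4702 m/day.
Seepage velocity v = q / n_e = 0.4702 / 0.13 = 3.617 m/day.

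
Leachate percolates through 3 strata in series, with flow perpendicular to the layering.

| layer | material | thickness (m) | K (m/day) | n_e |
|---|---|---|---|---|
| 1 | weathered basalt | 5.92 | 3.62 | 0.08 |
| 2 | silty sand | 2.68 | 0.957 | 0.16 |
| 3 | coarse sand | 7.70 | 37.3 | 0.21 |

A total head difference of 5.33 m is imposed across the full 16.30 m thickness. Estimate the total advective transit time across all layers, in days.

With flow normal to the layers, continuity requires the same specific discharge q through every layer.
Σ(b_i/K_i) = 5.92/3.62 + 2.68/0.957 + 7.70/37.3 = 4.642 d.
q = Δh / Σ(b_i/K_i) = 5.33 / 4.642 = 1.148 m/day.
In each layer the seepage velocity is v_i = q/n_i, so the layer transit time is t_i = b_i·n_i / q:
  layer 1 (weathered basalt): t_1 = 5.92 × 0.08 / 1.148 = 0.4125 d
  layer 2 (silty sand): t_2 = 2.68 × 0.16 / 1.148 = 0.3735 d
  layer 3 (coarse sand): t_3 = 7.70 × 0.21 / 1.148 = 1.408 d
Total t = Σ t_i = 2.194 days.

2.19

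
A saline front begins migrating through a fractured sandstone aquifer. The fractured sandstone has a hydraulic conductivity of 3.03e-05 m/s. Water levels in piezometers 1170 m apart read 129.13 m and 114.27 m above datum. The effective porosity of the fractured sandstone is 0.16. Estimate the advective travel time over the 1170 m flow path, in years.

15.4

Convert K: 3.03e-05 m/s × 86400 = 2.618 m/day.
Hydraulic gradient i = (129.13 − 114.27) / 1170 = 14.86 / 1170 = 0.01270.
Darcy flux q = K · i = 2.618 × 0.01270 = 0.03325 m/day.
Seepage velocity v = q / n_e = 0.03325 / 0.16 = 0.2078 m/day.
Travel time t = L / v = 1170 / 0.2078 = 5630 days = 15.41 years.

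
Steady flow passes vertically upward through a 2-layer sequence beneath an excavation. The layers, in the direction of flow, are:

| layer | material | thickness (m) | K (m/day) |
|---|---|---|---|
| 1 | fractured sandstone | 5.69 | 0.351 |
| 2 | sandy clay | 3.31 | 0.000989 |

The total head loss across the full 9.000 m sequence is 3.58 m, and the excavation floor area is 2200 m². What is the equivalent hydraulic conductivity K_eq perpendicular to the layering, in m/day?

Flow is perpendicular to layering, so the layers act in series and the equivalent K is the thickness-weighted harmonic mean.
Total thickness L = 5.69 + 3.31 = 9.000 m.
Σ(b_i/K_i) = 5.69/0.351 + 3.31/0.000989 = 3363 d.
K_eq = L / Σ(b_i/K_i) = 9.000 / 3363 = 0.002676 m/day.

0.00268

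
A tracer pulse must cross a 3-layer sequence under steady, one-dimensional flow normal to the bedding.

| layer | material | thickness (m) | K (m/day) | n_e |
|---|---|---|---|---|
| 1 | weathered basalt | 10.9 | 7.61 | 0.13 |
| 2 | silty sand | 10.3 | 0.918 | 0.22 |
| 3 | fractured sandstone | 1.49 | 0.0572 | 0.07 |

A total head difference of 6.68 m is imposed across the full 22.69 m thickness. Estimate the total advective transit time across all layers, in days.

21.9

With flow normal to the layers, continuity requires the same specific discharge q through every layer.
Σ(b_i/K_i) = 10.9/7.61 + 10.3/0.918 + 1.49/0.0572 = 38.70 d.
q = Δh / Σ(b_i/K_i) = 6.68 / 38.70 = 0.1726 m/day.
In each layer the seepage velocity is v_i = q/n_i, so the layer transit time is t_i = b_i·n_i / q:
  layer 1 (weathered basalt): t_1 = 10.9 × 0.13 / 0.1726 = 8.210 d
  layer 2 (silty sand): t_2 = 10.3 × 0.22 / 0.1726 = 13.13 d
  layer 3 (fractured sandstone): t_3 = 1.49 × 0.07 / 0.1726 = 0.6043 d
Total t = Σ t_i = 21.94 days.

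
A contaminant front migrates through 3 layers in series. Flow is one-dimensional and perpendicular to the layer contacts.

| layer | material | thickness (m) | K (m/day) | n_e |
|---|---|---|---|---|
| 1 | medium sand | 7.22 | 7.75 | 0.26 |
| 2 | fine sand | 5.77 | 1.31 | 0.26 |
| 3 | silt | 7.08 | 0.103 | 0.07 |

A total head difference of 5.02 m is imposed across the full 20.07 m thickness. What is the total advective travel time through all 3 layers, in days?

With flow normal to the layers, continuity requires the same specific discharge q through every layer.
Σ(b_i/K_i) = 7.22/7.75 + 5.77/1.31 + 7.08/0.103 = 74.07 d.
q = Δh / Σ(b_i/K_i) = 5.02 / 74.07 = 0.06777 m/day.
In each layer the seepage velocity is v_i = q/n_i, so the layer transit time is t_i = b_i·n_i / q:
  layer 1 (medium sand): t_1 = 7.22 × 0.26 / 0.06777 = 27.70 d
  layer 2 (fine sand): t_2 = 5.77 × 0.26 / 0.06777 = 22.14 d
  layer 3 (silt): t_3 = 7.08 × 0.07 / 0.06777 = 7.313 d
Total t = Σ t_i = 57.15 days.

57.1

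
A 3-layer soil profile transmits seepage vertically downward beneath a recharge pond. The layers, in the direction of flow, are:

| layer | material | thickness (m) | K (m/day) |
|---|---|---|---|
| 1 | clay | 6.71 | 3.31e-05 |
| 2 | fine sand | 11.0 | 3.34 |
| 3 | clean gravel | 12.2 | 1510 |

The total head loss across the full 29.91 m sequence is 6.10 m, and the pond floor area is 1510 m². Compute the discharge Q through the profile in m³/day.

0.0454

Flow is perpendicular to layering, so the layers act in series and the equivalent K is the thickness-weighted harmonic mean.
Total thickness L = 6.71 + 11.0 + 12.2 = 29.91 m.
Σ(b_i/K_i) = 6.71/3.31e-05 + 11.0/3.34 + 12.2/1510 = 2.027e+05 d.
K_eq = L / Σ(b_i/K_i) = 29.91 / 2.027e+05 = 0.0001475 m/day.
Q = K_eq · A · (Δh/L) = 0.0001475 × 1510 × (6.10/29.91) = 0.04544 m³/day.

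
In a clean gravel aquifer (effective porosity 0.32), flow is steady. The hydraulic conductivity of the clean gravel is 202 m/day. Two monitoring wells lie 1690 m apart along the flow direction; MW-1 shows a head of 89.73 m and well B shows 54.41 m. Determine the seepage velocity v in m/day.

13.2

Hydraulic gradient i = (89.73 − 54.41) / 1690 = 35.32 / 1690 = 0.02090.
Darcy flux q = K · i = 202.0 × 0.02090 = 4.222 m/day.
Seepage velocity v = q / n_e = 4.222 / 0.32 = 13.19 m/day.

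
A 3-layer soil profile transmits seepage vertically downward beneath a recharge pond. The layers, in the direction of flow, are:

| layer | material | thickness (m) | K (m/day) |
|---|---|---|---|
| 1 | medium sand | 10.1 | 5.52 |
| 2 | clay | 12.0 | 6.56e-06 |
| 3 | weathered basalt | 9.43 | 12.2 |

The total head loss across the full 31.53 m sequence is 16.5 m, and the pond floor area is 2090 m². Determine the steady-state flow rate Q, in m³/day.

Flow is perpendicular to layering, so the layers act in series and the equivalent K is the thickness-weighted harmonic mean.
Total thickness L = 10.1 + 12.0 + 9.43 = 31.53 m.
Σ(b_i/K_i) = 10.1/5.52 + 12.0/6.56e-06 + 9.43/12.2 = 1.829e+06 d.
K_eq = L / Σ(b_i/K_i) = 31.53 / 1.829e+06 = 1.724e-05 m/day.
Q = K_eq · A · (Δh/L) = 1.724e-05 × 2090 × (16.5/31.53) = 0.01885 m³/day.

0.0189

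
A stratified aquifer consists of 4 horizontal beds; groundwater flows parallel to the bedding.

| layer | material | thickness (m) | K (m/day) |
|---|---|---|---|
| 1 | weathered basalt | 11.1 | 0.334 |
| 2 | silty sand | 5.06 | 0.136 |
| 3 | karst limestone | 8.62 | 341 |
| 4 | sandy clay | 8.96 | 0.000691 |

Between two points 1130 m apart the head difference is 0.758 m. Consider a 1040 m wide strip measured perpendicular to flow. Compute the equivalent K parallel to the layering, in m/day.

Flow is parallel to layering, so each bed carries its own Darcy discharge and the transmissivities add.
Σ(K_i·b_i) = 0.334×11.1 + 0.136×5.06 + 341×8.62 + 0.000691×8.96 = 2944 m²/day.
Total thickness b = 33.74 m, so K_eq = Σ(K_i·b_i)/b = 87.25 m/day.

87.3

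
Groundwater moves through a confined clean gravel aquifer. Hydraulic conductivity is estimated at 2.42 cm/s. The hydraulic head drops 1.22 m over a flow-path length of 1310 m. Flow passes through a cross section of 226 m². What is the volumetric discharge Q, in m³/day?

Convert K: 2.42 cm/s × 864 = 2091 m/day.
Hydraulic gradient i = Δh / L = 1.22 / 1310 = 0.0009313.
Darcy's law: Q = K · A · i = 2091 × 226.0 × 0.0009313 = 440.1 m³/day.

440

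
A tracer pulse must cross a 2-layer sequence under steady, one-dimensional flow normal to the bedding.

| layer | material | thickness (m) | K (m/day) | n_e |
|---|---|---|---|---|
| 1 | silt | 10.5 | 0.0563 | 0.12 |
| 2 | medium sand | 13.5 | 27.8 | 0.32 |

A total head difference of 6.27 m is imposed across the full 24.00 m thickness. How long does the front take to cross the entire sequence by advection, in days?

166

With flow normal to the layers, continuity requires the same specific discharge q through every layer.
Σ(b_i/K_i) = 10.5/0.0563 + 13.5/27.8 = 187.0 d.
q = Δh / Σ(b_i/K_i) = 6.27 / 187.0 = 0.03353 m/day.
In each layer the seepage velocity is v_i = q/n_i, so the layer transit time is t_i = b_i·n_i / q:
  layer 1 (silt): t_1 = 10.5 × 0.12 / 0.03353 = 37.58 d
  layer 2 (medium sand): t_2 = 13.5 × 0.32 / 0.03353 = 128.8 d
Total t = Σ t_i = 166.4 days.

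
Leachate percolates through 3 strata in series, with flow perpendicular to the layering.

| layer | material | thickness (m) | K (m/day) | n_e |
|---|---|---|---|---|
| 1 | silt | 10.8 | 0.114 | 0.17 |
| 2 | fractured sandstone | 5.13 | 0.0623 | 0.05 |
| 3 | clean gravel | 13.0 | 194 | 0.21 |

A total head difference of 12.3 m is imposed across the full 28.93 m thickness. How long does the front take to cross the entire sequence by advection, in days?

With flow normal to the layers, continuity requires the same specific discharge q through every layer.
Σ(b_i/K_i) = 10.8/0.114 + 5.13/0.0623 + 13.0/194 = 177.1 d.
q = Δh / Σ(b_i/K_i) = 12.3 / 177.1 = 0.06943 m/day.
In each layer the seepage velocity is v_i = q/n_i, so the layer transit time is t_i = b_i·n_i / q:
  layer 1 (silt): t_1 = 10.8 × 0.17 / 0.06943 = 26.44 d
  layer 2 (fractured sandstone): t_2 = 5.13 × 0.05 / 0.06943 = 3.694 d
  layer 3 (clean gravel): t_3 = 13.0 × 0.21 / 0.06943 = 39.32 d
Total t = Σ t_i = 69.45 days.

69.5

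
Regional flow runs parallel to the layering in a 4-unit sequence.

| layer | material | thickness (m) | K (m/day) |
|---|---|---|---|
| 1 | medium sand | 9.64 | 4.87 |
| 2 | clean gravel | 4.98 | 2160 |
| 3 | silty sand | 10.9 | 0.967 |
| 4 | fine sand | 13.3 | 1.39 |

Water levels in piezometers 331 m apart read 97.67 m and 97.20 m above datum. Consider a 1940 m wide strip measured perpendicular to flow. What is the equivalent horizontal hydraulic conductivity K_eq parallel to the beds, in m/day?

Flow is parallel to layering, so each bed carries its own Darcy discharge and the transmissivities add.
Σ(K_i·b_i) = 4.87×9.64 + 2160×4.98 + 0.967×10.9 + 1.39×13.3 = 10833 m²/day.
Total thickness b = 38.82 m, so K_eq = Σ(K_i·b_i)/b = 279.1 m/day.

279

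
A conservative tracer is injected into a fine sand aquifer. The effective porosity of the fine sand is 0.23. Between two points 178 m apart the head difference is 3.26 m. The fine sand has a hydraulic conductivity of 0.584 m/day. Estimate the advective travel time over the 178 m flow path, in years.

Hydraulic gradient i = Δh / L = 3.26 / 178 = 0.01831.
Darcy flux q = K · i = 0.5840 × 0.01831 = 0.01070 m/day.
Seepage velocity v = q / n_e = 0.01070 / 0.23 = 0.04650 m/day.
Travel time t = L / v = 178 / 0.04650 = 3828 days = 10.48 years.

10.5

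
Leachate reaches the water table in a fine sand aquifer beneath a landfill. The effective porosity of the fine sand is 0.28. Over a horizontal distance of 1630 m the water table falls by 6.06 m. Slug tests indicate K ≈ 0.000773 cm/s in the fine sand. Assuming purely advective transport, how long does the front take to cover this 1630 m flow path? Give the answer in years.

503

Convert K: 0.000773 cm/s × 864 = 0.6679 m/day.
Hydraulic gradient i = Δh / L = 6.06 / 1630 = 0.003718.
Darcy flux q = K · i = 0.6679 × 0.003718 = 0.002483 m/day.
Seepage velocity v = q / n_e = 0.002483 / 0.28 = 0.008868 m/day.
Travel time t = L / v = 1630 / 0.008868 = 1.838e+05 days = 503.2 years.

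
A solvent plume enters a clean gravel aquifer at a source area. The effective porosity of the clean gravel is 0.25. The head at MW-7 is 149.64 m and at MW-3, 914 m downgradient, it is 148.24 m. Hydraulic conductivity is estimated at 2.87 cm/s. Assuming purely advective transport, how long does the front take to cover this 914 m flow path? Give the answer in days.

Convert K: 2.87 cm/s × 864 = 2480 m/day.
Hydraulic gradient i = (149.64 − 148.24) / 914 = 1.4 / 914 = 0.001532.
Darcy flux q = K · i = 2480 × 0.001532 = 3.798 m/day.
Seepage velocity v = q / n_e = 3.798 / 0.25 = 15.19 m/day.
Travel time t = L / v = 914 / 15.19 = 60.16 days.

60.2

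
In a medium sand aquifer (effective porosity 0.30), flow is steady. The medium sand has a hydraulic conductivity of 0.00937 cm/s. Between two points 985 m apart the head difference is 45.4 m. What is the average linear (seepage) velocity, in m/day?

Convert K: 0.00937 cm/s × 864 = 8.096 m/day.
Hydraulic gradient i = Δh / L = 45.4 / 985 = 0.04609.
Darcy flux q = K · i = 8.096 × 0.04609 = 0.3731 m/day.
Seepage velocity v = q / n_e = 0.3731 / 0.30 = 1.244 m/day.

1.24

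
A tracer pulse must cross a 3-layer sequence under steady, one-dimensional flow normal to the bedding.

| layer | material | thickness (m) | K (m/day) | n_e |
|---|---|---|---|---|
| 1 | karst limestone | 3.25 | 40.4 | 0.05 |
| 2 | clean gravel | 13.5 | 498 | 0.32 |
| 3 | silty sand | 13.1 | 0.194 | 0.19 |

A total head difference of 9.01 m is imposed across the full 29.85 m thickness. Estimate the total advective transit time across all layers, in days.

With flow normal to the layers, continuity requires the same specific discharge q through every layer.
Σ(b_i/K_i) = 3.25/40.4 + 13.5/498 + 13.1/0.194 = 67.63 d.
q = Δh / Σ(b_i/K_i) = 9.01 / 67.63 = 0.1332 m/day.
In each layer the seepage velocity is v_i = q/n_i, so the layer transit time is t_i = b_i·n_i / q:
  layer 1 (karst limestone): t_1 = 3.25 × 0.05 / 0.1332 = 1.220 d
  layer 2 (clean gravel): t_2 = 13.5 × 0.32 / 0.1332 = 32.43 d
  layer 3 (silty sand): t_3 = 13.1 × 0.19 / 0.1332 = 18.68 d
Total t = Σ t_i = 52.33 days.

52.3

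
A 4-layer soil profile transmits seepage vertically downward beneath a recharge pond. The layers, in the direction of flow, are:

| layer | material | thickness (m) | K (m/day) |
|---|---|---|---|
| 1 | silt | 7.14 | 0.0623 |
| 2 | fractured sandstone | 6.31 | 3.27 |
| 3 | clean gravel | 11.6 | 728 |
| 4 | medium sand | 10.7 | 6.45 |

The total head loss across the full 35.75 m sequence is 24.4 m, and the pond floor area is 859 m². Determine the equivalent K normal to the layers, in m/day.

Flow is perpendicular to layering, so the layers act in series and the equivalent K is the thickness-weighted harmonic mean.
Total thickness L = 7.14 + 6.31 + 11.6 + 10.7 = 35.75 m.
Σ(b_i/K_i) = 7.14/0.0623 + 6.31/3.27 + 11.6/728 + 10.7/6.45 = 118.2 d.
K_eq = L / Σ(b_i/K_i) = 35.75 / 118.2 = 0.3024 m/day.

0.302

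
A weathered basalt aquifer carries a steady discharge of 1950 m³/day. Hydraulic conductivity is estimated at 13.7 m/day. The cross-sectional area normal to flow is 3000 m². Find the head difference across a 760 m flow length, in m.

36.1

From Q = K·A·i, i = Q / (K·A) = 1950 / (13.70 × 3000) = 0.04745.
Head loss Δh = i · L = 0.04745 × 760 = 36.06 m.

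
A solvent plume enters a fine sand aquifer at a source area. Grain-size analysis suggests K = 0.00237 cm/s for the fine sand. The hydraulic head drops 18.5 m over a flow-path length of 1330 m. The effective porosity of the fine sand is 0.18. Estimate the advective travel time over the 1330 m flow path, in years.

23.0

Convert K: 0.00237 cm/s × 864 = 2.048 m/day.
Hydraulic gradient i = Δh / L = 18.5 / 1330 = 0.01391.
Darcy flux q = K · i = 2.048 × 0.01391 = 0.02848 m/day.
Seepage velocity v = q / n_e = 0.02848 / 0.18 = 0.1582 m/day.
Travel time t = L / v = 1330 / 0.1582 = 8405 days = 23.01 years.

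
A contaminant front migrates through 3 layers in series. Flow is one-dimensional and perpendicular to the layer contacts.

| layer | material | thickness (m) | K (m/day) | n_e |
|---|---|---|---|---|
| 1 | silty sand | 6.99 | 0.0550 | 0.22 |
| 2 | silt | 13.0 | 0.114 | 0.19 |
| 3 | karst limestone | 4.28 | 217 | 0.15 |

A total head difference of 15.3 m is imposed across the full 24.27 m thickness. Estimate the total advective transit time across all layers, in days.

With flow normal to the layers, continuity requires the same specific discharge q through every layer.
Σ(b_i/K_i) = 6.99/0.0550 + 13.0/0.114 + 4.28/217 = 241.1 d.
q = Δh / Σ(b_i/K_i) = 15.3 / 241.1 = 0.06345 m/day.
In each layer the seepage velocity is v_i = q/n_i, so the layer transit time is t_i = b_i·n_i / q:
  layer 1 (silty sand): t_1 = 6.99 × 0.22 / 0.06345 = 24.24 d
  layer 2 (silt): t_2 = 13.0 × 0.19 / 0.06345 = 38.93 d
  layer 3 (karst limestone): t_3 = 4.28 × 0.15 / 0.06345 = 10.12 d
Total t = Σ t_i = 73.29 days.

73.3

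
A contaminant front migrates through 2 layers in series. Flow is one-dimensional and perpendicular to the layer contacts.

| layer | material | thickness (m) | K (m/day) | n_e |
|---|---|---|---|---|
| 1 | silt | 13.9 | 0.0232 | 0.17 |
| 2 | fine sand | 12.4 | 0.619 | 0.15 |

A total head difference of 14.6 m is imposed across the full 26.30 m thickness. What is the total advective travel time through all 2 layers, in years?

With flow normal to the layers, continuity requires the same specific discharge q through every layer.
Σ(b_i/K_i) = 13.9/0.0232 + 12.4/0.619 = 619.2 d.
q = Δh / Σ(b_i/K_i) = 14.6 / 619.2 = 0.02358 m/day.
In each layer the seepage velocity is v_i = q/n_i, so the layer transit time is t_i = b_i·n_i / q:
  layer 1 (silt): t_1 = 13.9 × 0.17 / 0.02358 = 100.2 d
  layer 2 (fine sand): t_2 = 12.4 × 0.15 / 0.02358 = 78.88 d
Total t = Σ t_i = 179.1 days = 0.4903 years.

0.490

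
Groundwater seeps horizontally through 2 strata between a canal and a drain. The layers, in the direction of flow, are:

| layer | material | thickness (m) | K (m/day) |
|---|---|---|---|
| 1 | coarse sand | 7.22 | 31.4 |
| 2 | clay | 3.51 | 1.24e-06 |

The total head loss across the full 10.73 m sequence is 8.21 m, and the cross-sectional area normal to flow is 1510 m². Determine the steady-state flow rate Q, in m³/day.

0.00438

Flow is perpendicular to layering, so the layers act in series and the equivalent K is the thickness-weighted harmonic mean.
Total thickness L = 7.22 + 3.51 = 10.73 m.
Σ(b_i/K_i) = 7.22/31.4 + 3.51/1.24e-06 = 2.831e+06 d.
K_eq = L / Σ(b_i/K_i) = 10.73 / 2.831e+06 = 3.791e-06 m/day.
Q = K_eq · A · (Δh/L) = 3.791e-06 × 1510 × (8.21/10.73) = 0.004380 m³/day.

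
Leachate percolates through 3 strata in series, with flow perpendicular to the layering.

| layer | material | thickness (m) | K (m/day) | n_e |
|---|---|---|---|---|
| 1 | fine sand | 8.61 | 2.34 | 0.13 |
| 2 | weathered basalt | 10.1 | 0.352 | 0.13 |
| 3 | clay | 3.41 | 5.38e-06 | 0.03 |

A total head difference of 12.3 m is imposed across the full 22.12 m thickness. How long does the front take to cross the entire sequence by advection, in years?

With flow normal to the layers, continuity requires the same specific discharge q through every layer.
Σ(b_i/K_i) = 8.61/2.34 + 10.1/0.352 + 3.41/5.38e-06 = 6.339e+05 d.
q = Δh / Σ(b_i/K_i) = 12.3 / 6.339e+05 = 1.940e-05 m/day.
In each layer the seepage velocity is v_i = q/n_i, so the layer transit time is t_i = b_i·n_i / q:
  layer 1 (fine sand): t_1 = 8.61 × 0.13 / 1.940e-05 = 57681 d
  layer 2 (weathered basalt): t_2 = 10.1 × 0.13 / 1.940e-05 = 67663 d
  layer 3 (clay): t_3 = 3.41 × 0.03 / 1.940e-05 = 5272 d
Total t = Σ t_i = 1.306e+05 days = 357.6 years.

358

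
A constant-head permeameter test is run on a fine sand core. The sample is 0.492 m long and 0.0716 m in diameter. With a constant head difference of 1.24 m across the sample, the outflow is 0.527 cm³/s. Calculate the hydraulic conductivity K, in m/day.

4.49

Cross-sectional area A = π·(d/2)² = π × (0.0716/2)² = 0.004026 m².
Convert discharge: 0.527 cm³/s = 5.270e-07 m³/s.
Darcy's law rearranged: K = Q·L / (A·Δh) = 5.270e-07 × 0.492 / (0.004026 × 1.24) = 5.193e-05 m/s = 4.487 m/day.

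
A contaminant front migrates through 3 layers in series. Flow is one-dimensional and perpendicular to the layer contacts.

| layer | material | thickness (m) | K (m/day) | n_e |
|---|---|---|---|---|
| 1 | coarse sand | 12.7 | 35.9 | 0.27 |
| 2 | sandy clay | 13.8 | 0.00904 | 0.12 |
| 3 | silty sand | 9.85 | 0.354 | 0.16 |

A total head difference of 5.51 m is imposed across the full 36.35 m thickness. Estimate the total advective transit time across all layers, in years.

With flow normal to the layers, continuity requires the same specific discharge q through every layer.
Σ(b_i/K_i) = 12.7/35.9 + 13.8/0.00904 + 9.85/0.354 = 1555 d.
q = Δh / Σ(b_i/K_i) = 5.51 / 1555 = 0.003544 m/day.
In each layer the seepage velocity is v_i = q/n_i, so the layer transit time is t_i = b_i·n_i / q:
  layer 1 (coarse sand): t_1 = 12.7 × 0.27 / 0.003544 = 967.5 d
  layer 2 (sandy clay): t_2 = 13.8 × 0.12 / 0.003544 = 467.3 d
  layer 3 (silty sand): t_3 = 9.85 × 0.16 / 0.003544 = 444.7 d
Total t = Σ t_i = 1879 days = 5.146 years.

5.15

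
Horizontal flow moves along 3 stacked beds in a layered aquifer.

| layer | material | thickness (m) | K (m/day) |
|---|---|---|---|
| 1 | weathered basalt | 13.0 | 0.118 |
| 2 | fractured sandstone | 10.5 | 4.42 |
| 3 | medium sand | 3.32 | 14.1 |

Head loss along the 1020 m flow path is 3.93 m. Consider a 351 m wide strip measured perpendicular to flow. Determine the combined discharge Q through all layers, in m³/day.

Flow is parallel to layering, so each bed carries its own Darcy discharge and the transmissivities add.
Σ(K_i·b_i) = 0.118×13.0 + 4.42×10.5 + 14.1×3.32 = 94.76 m²/day.
Hydraulic gradient i = Δh / L = 3.93 / 1020 = 0.003853.
Q = Σ(K_i·b_i) · W · i = 94.76 × 351 × 0.003853 = 128.1 m³/day.

128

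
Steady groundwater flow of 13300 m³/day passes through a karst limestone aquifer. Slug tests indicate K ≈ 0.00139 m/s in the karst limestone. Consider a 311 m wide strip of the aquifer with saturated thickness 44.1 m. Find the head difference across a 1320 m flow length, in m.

10.7

Convert K: 0.00139 m/s × 86400 = 120.1 m/day.
Cross-sectional area A = 311 × 44.1 = 13715 m².
From Q = K·A·i, i = Q / (K·A) = 13300 / (120.1 × 13715) = 0.008075.
Head loss Δh = i · L = 0.008075 × 1320 = 10.66 m.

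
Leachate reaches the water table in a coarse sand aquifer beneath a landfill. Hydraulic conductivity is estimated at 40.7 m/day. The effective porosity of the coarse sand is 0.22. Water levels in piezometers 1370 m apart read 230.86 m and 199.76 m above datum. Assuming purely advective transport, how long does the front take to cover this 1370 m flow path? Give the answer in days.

Hydraulic gradient i = (230.86 − 199.76) / 1370 = 31.1 / 1370 = 0.02270.
Darcy flux q = K · i = 40.70 × 0.02270 = 0.9239 m/day.
Seepage velocity v = q / n_e = 0.9239 / 0.22 = 4.200 m/day.
Travel time t = L / v = 1370 / 4.200 = 326.2 days.

326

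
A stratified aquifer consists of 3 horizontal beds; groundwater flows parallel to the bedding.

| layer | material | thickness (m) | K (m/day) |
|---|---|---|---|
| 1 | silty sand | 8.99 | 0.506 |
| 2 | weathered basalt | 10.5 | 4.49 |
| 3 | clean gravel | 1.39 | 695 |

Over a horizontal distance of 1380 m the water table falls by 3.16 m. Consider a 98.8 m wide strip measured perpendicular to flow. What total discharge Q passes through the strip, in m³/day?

Flow is parallel to layering, so each bed carries its own Darcy discharge and the transmissivities add.
Σ(K_i·b_i) = 0.506×8.99 + 4.49×10.5 + 695×1.39 = 1018 m²/day.
Hydraulic gradient i = Δh / L = 3.16 / 1380 = 0.002290.
Q = Σ(K_i·b_i) · W · i = 1018 × 98.8 × 0.002290 = 230.3 m³/day.

230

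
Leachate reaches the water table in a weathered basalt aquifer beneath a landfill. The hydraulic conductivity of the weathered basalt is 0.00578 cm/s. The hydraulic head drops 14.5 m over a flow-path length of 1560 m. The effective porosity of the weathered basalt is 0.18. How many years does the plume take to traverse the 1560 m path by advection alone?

16.6

Convert K: 0.00578 cm/s × 864 = 4.994 m/day.
Hydraulic gradient i = Δh / L = 14.5 / 1560 = 0.009295.
Darcy flux q = K · i = 4.994 × 0.009295 = 0.04642 m/day.
Seepage velocity v = q / n_e = 0.04642 / 0.18 = 0.2579 m/day.
Travel time t = L / v = 1560 / 0.2579 = 6049 days = 16.56 years.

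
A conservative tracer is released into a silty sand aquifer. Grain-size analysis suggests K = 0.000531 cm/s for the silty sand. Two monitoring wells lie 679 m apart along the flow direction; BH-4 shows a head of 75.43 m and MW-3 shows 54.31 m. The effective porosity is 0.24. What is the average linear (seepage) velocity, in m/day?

Convert K: 0.000531 cm/s × 864 = 0.4588 m/day.
Hydraulic gradient i = (75.43 − 54.31) / 679 = 21.12 / 679 = 0.03110.
Darcy flux q = K · i = 0.4588 × 0.03110 = 0.01427 m/day.
Seepage velocity v = q / n_e = 0.01427 / 0.24 = 0.05946 m/day.

0.0595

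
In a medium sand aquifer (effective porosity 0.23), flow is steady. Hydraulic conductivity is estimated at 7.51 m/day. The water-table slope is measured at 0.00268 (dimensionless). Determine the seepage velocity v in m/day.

Hydraulic gradient i = 0.00268.
Darcy flux q = K · i = 7.510 × 0.002680 = 0.02013 m/day.
Seepage velocity v = q / n_e = 0.02013 / 0.23 = 0.08751 m/day.

0.0875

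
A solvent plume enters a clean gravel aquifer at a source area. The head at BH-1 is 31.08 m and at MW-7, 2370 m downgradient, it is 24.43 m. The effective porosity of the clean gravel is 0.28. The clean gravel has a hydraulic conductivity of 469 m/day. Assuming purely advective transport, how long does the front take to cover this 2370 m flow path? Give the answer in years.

Hydraulic gradient i = (31.08 − 24.43) / 2370 = 6.65 / 2370 = 0.002806.
Darcy flux q = K · i = 469.0 × 0.002806 = 1.316 m/day.
Seepage velocity v = q / n_e = 1.316 / 0.28 = 4.700 m/day.
Travel time t = L / v = 2370 / 4.700 = 504.3 days = 1.381 years.

1.38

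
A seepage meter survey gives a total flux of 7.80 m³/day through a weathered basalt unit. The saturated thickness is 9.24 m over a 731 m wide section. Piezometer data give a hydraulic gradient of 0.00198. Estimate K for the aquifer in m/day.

Cross-sectional area A = 731 × 9.24 = 6754 m².
Hydraulic gradient i = 0.00198.
From Q = K·A·i, K = Q / (A·i) = 7.80 / (6754 × 0.001980) = 0.5832 m/day.

0.583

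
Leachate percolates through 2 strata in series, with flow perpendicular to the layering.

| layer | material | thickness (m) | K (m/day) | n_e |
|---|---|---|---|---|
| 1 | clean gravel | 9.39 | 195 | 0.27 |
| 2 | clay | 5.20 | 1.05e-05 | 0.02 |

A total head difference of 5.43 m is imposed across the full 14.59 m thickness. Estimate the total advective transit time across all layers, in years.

659

With flow normal to the layers, continuity requires the same specific discharge q through every layer.
Σ(b_i/K_i) = 9.39/195 + 5.20/1.05e-05 = 4.952e+05 d.
q = Δh / Σ(b_i/K_i) = 5.43 / 4.952e+05 = 1.096e-05 m/day.
In each layer the seepage velocity is v_i = q/n_i, so the layer transit time is t_i = b_i·n_i / q:
  layer 1 (clean gravel): t_1 = 9.39 × 0.27 / 1.096e-05 = 2.312e+05 d
  layer 2 (clay): t_2 = 5.20 × 0.02 / 1.096e-05 = 9485 d
Total t = Σ t_i = 2.407e+05 days = 659.0 years.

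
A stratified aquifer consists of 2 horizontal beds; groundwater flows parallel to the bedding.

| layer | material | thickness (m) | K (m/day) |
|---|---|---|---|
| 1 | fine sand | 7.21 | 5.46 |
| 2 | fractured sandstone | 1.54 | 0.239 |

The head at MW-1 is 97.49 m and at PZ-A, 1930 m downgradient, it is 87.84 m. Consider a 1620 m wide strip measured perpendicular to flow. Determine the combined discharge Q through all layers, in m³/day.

322

Flow is parallel to layering, so each bed carries its own Darcy discharge and the transmissivities add.
Σ(K_i·b_i) = 5.46×7.21 + 0.239×1.54 = 39.73 m²/day.
Hydraulic gradient i = (97.49 − 87.84) / 1930 = 9.65 / 1930 = 0.005000.
Q = Σ(K_i·b_i) · W · i = 39.73 × 1620 × 0.005000 = 321.9 m³/day.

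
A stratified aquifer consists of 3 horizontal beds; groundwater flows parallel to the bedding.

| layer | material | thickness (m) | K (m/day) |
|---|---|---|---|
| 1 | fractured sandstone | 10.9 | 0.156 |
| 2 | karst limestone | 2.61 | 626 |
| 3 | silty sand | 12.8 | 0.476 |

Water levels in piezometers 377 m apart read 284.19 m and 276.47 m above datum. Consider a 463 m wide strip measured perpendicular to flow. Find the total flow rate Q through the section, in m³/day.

Flow is parallel to layering, so each bed carries its own Darcy discharge and the transmissivities add.
Σ(K_i·b_i) = 0.156×10.9 + 626×2.61 + 0.476×12.8 = 1642 m²/day.
Hydraulic gradient i = (284.19 − 276.47) / 377 = 7.72 / 377 = 0.02048.
Q = Σ(K_i·b_i) · W · i = 1642 × 463 × 0.02048 = 15565 m³/day.

15600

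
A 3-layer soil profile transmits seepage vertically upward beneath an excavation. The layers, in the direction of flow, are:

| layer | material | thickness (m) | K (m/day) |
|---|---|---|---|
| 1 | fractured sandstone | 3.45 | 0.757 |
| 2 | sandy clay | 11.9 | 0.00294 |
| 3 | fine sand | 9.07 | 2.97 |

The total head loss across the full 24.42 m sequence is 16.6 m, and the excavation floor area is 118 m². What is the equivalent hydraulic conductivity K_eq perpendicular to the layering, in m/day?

0.00602

Flow is perpendicular to layering, so the layers act in series and the equivalent K is the thickness-weighted harmonic mean.
Total thickness L = 3.45 + 11.9 + 9.07 = 24.42 m.
Σ(b_i/K_i) = 3.45/0.757 + 11.9/0.00294 + 9.07/2.97 = 4055 d.
K_eq = L / Σ(b_i/K_i) = 24.42 / 4055 = 0.006022 m/day.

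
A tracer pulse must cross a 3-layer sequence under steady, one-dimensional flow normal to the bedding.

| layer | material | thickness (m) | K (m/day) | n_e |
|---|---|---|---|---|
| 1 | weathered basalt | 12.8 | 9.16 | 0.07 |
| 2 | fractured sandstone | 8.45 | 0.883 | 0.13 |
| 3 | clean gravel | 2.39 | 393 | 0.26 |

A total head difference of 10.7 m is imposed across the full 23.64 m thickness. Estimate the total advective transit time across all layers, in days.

With flow normal to the layers, continuity requires the same specific discharge q through every layer.
Σ(b_i/K_i) = 12.8/9.16 + 8.45/0.883 + 2.39/393 = 10.97 d.
q = Δh / Σ(b_i/K_i) = 10.7 / 10.97 = 0.9751 m/day.
In each layer the seepage velocity is v_i = q/n_i, so the layer transit time is t_i = b_i·n_i / q:
  layer 1 (weathered basalt): t_1 = 12.8 × 0.07 / 0.9751 = 0.9189 d
  layer 2 (fractured sandstone): t_2 = 8.45 × 0.13 / 0.9751 = 1.127 d
  layer 3 (clean gravel): t_3 = 2.39 × 0.26 / 0.9751 = 0.6373 d
Total t = Σ t_i = 2.683 days.

2.68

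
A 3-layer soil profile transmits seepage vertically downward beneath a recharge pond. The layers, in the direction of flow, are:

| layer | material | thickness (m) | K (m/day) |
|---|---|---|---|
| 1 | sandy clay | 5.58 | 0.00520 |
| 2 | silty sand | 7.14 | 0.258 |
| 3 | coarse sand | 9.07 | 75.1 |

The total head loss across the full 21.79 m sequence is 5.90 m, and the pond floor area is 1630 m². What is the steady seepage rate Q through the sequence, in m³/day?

Flow is perpendicular to layering, so the layers act in series and the equivalent K is the thickness-weighted harmonic mean.
Total thickness L = 5.58 + 7.14 + 9.07 = 21.79 m.
Σ(b_i/K_i) = 5.58/0.00520 + 7.14/0.258 + 9.07/75.1 = 1101 d.
K_eq = L / Σ(b_i/K_i) = 21.79 / 1101 = 0.01979 m/day.
Q = K_eq · A · (Δh/L) = 0.01979 × 1630 × (5.90/21.79) = 8.736 m³/day.

8.74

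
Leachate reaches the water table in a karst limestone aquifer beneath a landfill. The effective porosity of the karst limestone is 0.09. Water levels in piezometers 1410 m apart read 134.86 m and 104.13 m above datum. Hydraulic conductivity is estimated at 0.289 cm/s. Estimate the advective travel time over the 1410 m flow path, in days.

Convert K: 0.289 cm/s × 864 = 249.7 m/day.
Hydraulic gradient i = (134.86 − 104.13) / 1410 = 30.73 / 1410 = 0.02179.
Darcy flux q = K · i = 249.7 × 0.02179 = 5.442 m/day.
Seepage velocity v = q / n_e = 5.442 / 0.09 = 60.47 m/day.
Travel time t = L / v = 1410 / 60.47 = 23.32 days.

23.3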